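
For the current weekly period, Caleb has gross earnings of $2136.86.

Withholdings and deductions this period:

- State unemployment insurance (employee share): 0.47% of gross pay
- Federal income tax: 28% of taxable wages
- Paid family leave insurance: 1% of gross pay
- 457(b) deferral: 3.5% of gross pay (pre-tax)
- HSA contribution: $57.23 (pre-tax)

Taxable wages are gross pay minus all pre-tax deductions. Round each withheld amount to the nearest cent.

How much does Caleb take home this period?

457(b) deferral: $2136.86 × 0.035 = $74.79
HSA contribution: $57.23
Pre-tax total = $74.79 + $57.23 = $132.02
Taxable wages = $2136.86 − $132.02 = $2004.84
Federal income tax: $2004.84 × 0.28 = $561.36
State unemployment insurance (employee share): $2136.86 × 0.0047 = $10.04
Paid family leave insurance: $2136.86 × 0.01 = $21.37
Total deductions = $74.79 + $57.23 + $561.36 + $10.04 + $21.37 = $724.79
Net pay = $2136.86 − $724.79 = $1412.07

$1412.07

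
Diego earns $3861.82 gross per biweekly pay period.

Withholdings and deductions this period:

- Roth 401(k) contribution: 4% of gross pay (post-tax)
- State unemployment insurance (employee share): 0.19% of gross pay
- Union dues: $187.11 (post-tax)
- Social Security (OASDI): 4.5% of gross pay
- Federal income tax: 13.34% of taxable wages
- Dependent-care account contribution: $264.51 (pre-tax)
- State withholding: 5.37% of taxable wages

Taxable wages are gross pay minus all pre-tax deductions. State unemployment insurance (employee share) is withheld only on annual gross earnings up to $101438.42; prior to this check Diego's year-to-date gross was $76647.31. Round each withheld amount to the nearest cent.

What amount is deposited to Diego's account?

Dependent-care account contribution: $264.51
Taxable wages = $3861.82 − $264.51 = $3597.31
Federal income tax: $3597.31 × 0.1334 = $479.88
State withholding: $3597.31 × 0.0537 = $193.18
State unemployment insurance (employee share): cap not yet reached, full $3861.82 is subject → $3861.82 × 0.0019 = $7.34
Social Security (OASDI): $3861.82 × 0.045 = $173.78
Union dues: $187.11
Roth 401(k) contribution: $3861.82 × 0.04 = $154.47
Total deductions = $264.51 + $479.88 + $193.18 + $7.34 + $173.78 + $187.11 + $154.47 = $1460.27
Net pay = $3861.82 − $1460.27 = $2401.55

$2401.55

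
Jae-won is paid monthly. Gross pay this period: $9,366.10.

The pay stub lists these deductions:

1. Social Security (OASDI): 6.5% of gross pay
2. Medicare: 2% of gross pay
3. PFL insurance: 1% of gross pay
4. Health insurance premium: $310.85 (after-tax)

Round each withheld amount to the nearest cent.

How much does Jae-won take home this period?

$8,165.47

Medicare: $9,366.10 × 0.02 = $187.32
Social Security (OASDI): $9,366.10 × 0.065 = $608.80
PFL insurance: $9,366.10 × 0.01 = $93.66
Health insurance premium: $310.85
Total deductions = $187.32 + $608.80 + $93.66 + $310.85 = $1,200.63
Net pay = $9,366.10 − $1,200.63 = $8,165.47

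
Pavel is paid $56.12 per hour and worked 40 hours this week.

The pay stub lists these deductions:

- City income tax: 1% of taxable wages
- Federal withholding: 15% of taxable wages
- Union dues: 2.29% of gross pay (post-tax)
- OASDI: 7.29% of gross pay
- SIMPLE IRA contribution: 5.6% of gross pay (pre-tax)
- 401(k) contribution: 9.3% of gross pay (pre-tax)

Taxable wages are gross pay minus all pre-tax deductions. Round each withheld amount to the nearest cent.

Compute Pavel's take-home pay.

$1389.61

Gross pay: 40 × $56.12 = $2244.80
SIMPLE IRA contribution: $2244.80 × 0.056 = $125.71
401(k) contribution: $2244.80 × 0.093 = $208.77
Pre-tax total = $125.71 + $208.77 = $334.48
Taxable wages = $2244.80 − $334.48 = $1910.32
City income tax: $1910.32 × 0.01 = $19.10
Federal withholding: $1910.32 × 0.15 = $286.55
OASDI: $2244.80 × 0.0729 = $163.65
Union dues: $2244.80 × 0.0229 = $51.41
Total deductions = $125.71 + $208.77 + $19.10 + $286.55 + $163.65 + $51.41 = $855.19
Net pay = $2244.80 − $855.19 = $1389.61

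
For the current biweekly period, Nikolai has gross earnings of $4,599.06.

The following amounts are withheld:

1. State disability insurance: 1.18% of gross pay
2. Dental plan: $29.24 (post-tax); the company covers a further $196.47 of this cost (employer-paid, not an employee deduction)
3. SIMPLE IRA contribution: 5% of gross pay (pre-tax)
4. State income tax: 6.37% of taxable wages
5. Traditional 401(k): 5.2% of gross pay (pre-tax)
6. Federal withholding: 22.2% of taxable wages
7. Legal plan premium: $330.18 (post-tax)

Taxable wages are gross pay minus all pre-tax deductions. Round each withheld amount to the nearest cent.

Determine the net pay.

$2,536.34

Traditional 401(k): $4,599.06 × 0.052 = $239.15
SIMPLE IRA contribution: $4,599.06 × 0.05 = $229.95
Pre-tax total = $239.15 + $229.95 = $469.10
Taxable wages = $4,599.06 − $469.10 = $4,129.96
Federal withholding: $4,129.96 × 0.222 = $916.85
State income tax: $4,129.96 × 0.0637 = $263.08
State disability insurance: $4,599.06 × 0.0118 = $54.27
Dental plan: $29.24
Legal plan premium: $330.18
(Employer's $196.47 toward dental plan is not withheld from the employee.)
Total deductions = $239.15 + $229.95 + $916.85 + $263.08 + $54.27 + $29.24 + $330.18 = $2,062.72
Net pay = $4,599.06 − $2,062.72 = $2,536.34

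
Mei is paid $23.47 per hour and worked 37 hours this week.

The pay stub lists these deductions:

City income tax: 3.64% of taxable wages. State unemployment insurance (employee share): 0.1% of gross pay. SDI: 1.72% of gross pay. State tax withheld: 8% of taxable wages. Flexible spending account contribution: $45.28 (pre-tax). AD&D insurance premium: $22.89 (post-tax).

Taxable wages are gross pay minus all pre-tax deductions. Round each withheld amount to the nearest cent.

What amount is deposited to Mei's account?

Gross pay: 37 × $23.47 = $868.39
Flexible spending account contribution: $45.28
Taxable wages = $868.39 − $45.28 = $823.11
State tax withheld: $823.11 × 0.08 = $65.85
City income tax: $823.11 × 0.0364 = $29.96
SDI: $868.39 × 0.0172 = $14.94
State unemployment insurance (employee share): $868.39 × 0.001 = $0.87
AD&D insurance premium: $22.89
Total deductions = $45.28 + $65.85 + $29.96 + $14.94 + $0.87 + $22.89 = $179.79
Net pay = $868.39 − $179.79 = $688.60

$688.60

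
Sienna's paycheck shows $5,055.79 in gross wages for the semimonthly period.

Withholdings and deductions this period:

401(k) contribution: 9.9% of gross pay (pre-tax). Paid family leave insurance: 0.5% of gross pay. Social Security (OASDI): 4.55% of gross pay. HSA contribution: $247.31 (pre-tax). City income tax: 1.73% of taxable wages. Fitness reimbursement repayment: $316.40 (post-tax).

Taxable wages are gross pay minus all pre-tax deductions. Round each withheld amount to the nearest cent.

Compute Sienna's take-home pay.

401(k) contribution: $5,055.79 × 0.099 = $500.52
HSA contribution: $247.31
Pre-tax total = $500.52 + $247.31 = $747.83
Taxable wages = $5,055.79 − $747.83 = $4,307.96
City income tax: $4,307.96 × 0.0173 = $74.53
Paid family leave insurance: $5,055.79 × 0.005 = $25.28
Social Security (OASDI): $5,055.79 × 0.0455 = $230.04
Fitness reimbursement repayment: $316.40
Total deductions = $500.52 + $247.31 + $74.53 + $25.28 + $230.04 + $316.40 = $1,394.08
Net pay = $5,055.79 − $1,394.08 = $3,661.71

$3,661.71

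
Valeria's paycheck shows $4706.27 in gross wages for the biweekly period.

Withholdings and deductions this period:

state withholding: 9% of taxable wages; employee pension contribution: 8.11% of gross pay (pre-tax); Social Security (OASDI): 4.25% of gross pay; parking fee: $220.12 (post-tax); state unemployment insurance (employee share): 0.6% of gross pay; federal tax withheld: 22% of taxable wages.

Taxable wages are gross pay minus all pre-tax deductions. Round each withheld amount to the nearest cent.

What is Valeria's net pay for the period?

$2535.59

Employee pension contribution: $4706.27 × 0.0811 = $381.68
Taxable wages = $4706.27 − $381.68 = $4324.59
Federal tax withheld: $4324.59 × 0.22 = $951.41
State withholding: $4324.59 × 0.09 = $389.21
State unemployment insurance (employee share): $4706.27 × 0.006 = $28.24
Social Security (OASDI): $4706.27 × 0.0425 = $200.02
Parking fee: $220.12
Total deductions = $381.68 + $951.41 + $389.21 + $28.24 + $200.02 + $220.12 = $2170.68
Net pay = $4706.27 − $2170.68 = $2535.59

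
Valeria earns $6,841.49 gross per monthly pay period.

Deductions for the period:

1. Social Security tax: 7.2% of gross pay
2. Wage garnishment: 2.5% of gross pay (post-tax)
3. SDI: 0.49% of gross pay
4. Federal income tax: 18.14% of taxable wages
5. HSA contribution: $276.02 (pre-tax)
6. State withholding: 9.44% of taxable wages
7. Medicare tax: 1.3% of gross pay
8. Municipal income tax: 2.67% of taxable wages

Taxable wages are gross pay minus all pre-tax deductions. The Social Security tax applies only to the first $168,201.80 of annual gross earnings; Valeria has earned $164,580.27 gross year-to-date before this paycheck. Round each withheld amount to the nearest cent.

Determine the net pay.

$4,025.16

HSA contribution: $276.02
Taxable wages = $6,841.49 − $276.02 = $6,565.47
Federal income tax: $6,565.47 × 0.1814 = $1,190.98
Municipal income tax: $6,565.47 × 0.0267 = $175.30
State withholding: $6,565.47 × 0.0944 = $619.78
Medicare tax: $6,841.49 × 0.013 = $88.94
Social Security tax: only $168,201.80 − $164,580.27 = $3,621.53 of this check is subject → $3,621.53 × 0.072 = $260.75
SDI: $6,841.49 × 0.0049 = $33.52
Wage garnishment: $6,841.49 × 0.025 = $171.04
Total deductions = $276.02 + $1,190.98 + $175.30 + $619.78 + $88.94 + $260.75 + $33.52 + $171.04 = $2,816.33
Net pay = $6,841.49 − $2,816.33 = $4,025.16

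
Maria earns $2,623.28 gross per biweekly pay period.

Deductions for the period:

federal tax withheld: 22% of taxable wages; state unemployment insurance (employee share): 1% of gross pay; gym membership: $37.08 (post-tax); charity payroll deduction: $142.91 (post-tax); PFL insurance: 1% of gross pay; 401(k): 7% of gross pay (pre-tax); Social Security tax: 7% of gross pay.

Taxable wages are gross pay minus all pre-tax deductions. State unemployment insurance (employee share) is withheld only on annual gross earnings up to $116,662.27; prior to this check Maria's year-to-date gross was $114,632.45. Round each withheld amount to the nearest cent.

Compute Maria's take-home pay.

$1,492.78

401(k): $2,623.28 × 0.07 = $183.63
Taxable wages = $2,623.28 − $183.63 = $2,439.65
Federal tax withheld: $2,439.65 × 0.22 = $536.72
State unemployment insurance (employee share): only $116,662.27 − $114,632.45 = $2,029.82 of this check is subject → $2,029.82 × 0.01 = $20.30
Social Security tax: $2,623.28 × 0.07 = $183.63
PFL insurance: $2,623.28 × 0.01 = $26.23
Gym membership: $37.08
Charity payroll deduction: $142.91
Total deductions = $183.63 + $536.72 + $20.30 + $183.63 + $26.23 + $37.08 + $142.91 = $1,130.50
Net pay = $2,623.28 − $1,130.50 = $1,492.78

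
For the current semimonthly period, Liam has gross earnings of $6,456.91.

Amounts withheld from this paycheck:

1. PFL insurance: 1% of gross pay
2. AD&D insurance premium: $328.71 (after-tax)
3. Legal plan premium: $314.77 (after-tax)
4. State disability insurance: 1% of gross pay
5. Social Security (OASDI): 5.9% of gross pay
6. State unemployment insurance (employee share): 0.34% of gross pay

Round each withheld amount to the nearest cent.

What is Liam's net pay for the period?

$5,281.38

PFL insurance: $6,456.91 × 0.01 = $64.57
State unemployment insurance (employee share): $6,456.91 × 0.0034 = $21.95
Social Security (OASDI): $6,456.91 × 0.059 = $380.96
State disability insurance: $6,456.91 × 0.01 = $64.57
Legal plan premium: $314.77
AD&D insurance premium: $328.71
Total deductions = $64.57 + $21.95 + $380.96 + $64.57 + $314.77 + $328.71 = $1,175.53
Net pay = $6,456.91 − $1,175.53 = $5,281.38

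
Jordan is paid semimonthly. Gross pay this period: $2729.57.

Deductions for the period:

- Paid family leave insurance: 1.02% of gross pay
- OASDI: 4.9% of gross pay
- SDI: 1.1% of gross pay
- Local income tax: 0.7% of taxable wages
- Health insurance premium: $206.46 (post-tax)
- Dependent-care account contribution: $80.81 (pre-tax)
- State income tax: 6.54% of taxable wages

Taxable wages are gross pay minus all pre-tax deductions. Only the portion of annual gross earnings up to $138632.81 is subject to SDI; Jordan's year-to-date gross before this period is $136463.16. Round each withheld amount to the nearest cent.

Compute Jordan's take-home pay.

Dependent-care account contribution: $80.81
Taxable wages = $2729.57 − $80.81 = $2648.76
Local income tax: $2648.76 × 0.007 = $18.54
State income tax: $2648.76 × 0.0654 = $173.23
Paid family leave insurance: $2729.57 × 0.0102 = $27.84
SDI: only $138632.81 − $136463.16 = $2169.65 of this check is subject → $2169.65 × 0.011 = $23.87
OASDI: $2729.57 × 0.049 = $133.75
Health insurance premium: $206.46
Total deductions = $80.81 + $18.54 + $173.23 + $27.84 + $23.87 + $133.75 + $206.46 = $664.50
Net pay = $2729.57 − $664.50 = $2065.07

$2065.07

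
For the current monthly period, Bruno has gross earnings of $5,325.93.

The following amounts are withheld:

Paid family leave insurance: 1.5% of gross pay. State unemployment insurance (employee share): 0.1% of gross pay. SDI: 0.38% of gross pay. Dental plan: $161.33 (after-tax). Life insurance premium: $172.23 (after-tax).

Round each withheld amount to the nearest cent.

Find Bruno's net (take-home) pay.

Paid family leave insurance: $5,325.93 × 0.015 = $79.89
SDI: $5,325.93 × 0.0038 = $20.24
State unemployment insurance (employee share): $5,325.93 × 0.001 = $5.33
Life insurance premium: $172.23
Dental plan: $161.33
Total deductions = $79.89 + $20.24 + $5.33 + $172.23 + $161.33 = $439.02
Net pay = $5,325.93 − $439.02 = $4,886.91

$4,886.91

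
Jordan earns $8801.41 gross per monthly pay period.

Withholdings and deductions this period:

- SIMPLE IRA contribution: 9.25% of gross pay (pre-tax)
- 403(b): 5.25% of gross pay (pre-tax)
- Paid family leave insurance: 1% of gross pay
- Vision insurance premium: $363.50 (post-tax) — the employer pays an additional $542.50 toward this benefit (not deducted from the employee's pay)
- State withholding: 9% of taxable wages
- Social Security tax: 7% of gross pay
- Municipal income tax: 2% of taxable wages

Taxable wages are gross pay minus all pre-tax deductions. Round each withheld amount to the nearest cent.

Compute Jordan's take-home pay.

403(b): $8801.41 × 0.0525 = $462.07
SIMPLE IRA contribution: $8801.41 × 0.0925 = $814.13
Pre-tax total = $462.07 + $814.13 = $1276.20
Taxable wages = $8801.41 − $1276.20 = $7525.21
Municipal income tax: $7525.21 × 0.02 = $150.50
State withholding: $7525.21 × 0.09 = $677.27
Social Security tax: $8801.41 × 0.07 = $616.10
Paid family leave insurance: $8801.41 × 0.01 = $88.01
Vision insurance premium: $363.50
(Employer's $542.50 toward vision insurance premium is not withheld from the employee.)
Total deductions = $462.07 + $814.13 + $150.50 + $677.27 + $616.10 + $88.01 + $363.50 = $3171.58
Net pay = $8801.41 − $3171.58 = $5629.83

$5629.83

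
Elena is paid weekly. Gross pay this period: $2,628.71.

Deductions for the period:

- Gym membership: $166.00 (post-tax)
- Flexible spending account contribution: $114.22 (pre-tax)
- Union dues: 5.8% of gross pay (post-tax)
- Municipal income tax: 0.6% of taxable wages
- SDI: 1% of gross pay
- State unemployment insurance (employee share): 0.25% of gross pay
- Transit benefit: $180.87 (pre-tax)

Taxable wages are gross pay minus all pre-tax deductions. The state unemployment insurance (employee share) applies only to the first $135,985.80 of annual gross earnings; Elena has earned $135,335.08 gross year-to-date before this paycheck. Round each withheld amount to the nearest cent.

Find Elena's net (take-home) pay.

Transit benefit: $180.87
Flexible spending account contribution: $114.22
Pre-tax total = $180.87 + $114.22 = $295.09
Taxable wages = $2,628.71 − $295.09 = $2,333.62
Municipal income tax: $2,333.62 × 0.006 = $14.00
State unemployment insurance (employee share): only $135,985.80 − $135,335.08 = $650.72 of this check is subject → $650.72 × 0.0025 = $1.63
SDI: $2,628.71 × 0.01 = $26.29
Union dues: $2,628.71 × 0.058 = $152.47
Gym membership: $166.00
Total deductions = $180.87 + $114.22 + $14.00 + $1.63 + $26.29 + $152.47 + $166.00 = $655.48
Net pay = $2,628.71 − $655.48 = $1,973.23

$1,973.23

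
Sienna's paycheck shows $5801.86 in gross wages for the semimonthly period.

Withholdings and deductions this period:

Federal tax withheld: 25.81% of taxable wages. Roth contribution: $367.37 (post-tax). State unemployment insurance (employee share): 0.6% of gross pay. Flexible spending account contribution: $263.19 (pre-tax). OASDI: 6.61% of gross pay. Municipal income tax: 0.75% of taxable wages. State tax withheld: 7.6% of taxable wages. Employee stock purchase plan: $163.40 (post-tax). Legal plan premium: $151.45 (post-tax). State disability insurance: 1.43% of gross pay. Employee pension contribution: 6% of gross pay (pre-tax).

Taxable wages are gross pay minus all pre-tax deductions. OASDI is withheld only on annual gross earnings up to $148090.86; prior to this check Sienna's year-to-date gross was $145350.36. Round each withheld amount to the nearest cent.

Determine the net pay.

$2436.32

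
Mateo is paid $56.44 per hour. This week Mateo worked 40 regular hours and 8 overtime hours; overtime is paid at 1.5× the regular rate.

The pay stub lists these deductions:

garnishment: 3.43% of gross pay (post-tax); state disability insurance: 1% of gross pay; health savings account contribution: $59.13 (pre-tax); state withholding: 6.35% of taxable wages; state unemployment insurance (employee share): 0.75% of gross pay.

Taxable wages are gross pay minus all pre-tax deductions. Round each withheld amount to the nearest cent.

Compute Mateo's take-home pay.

$2541.11

Regular pay: 40 × $56.44 = $2257.60
Overtime pay: 8 × $56.44 × 1.5 = $677.28
Gross pay = $2257.60 + $677.28 = $2934.88
Health savings account contribution: $59.13
Taxable wages = $2934.88 − $59.13 = $2875.75
State withholding: $2875.75 × 0.0635 = $182.61
State disability insurance: $2934.88 × 0.01 = $29.35
State unemployment insurance (employee share): $2934.88 × 0.0075 = $22.01
Garnishment: $2934.88 × 0.0343 = $100.67
Total deductions = $59.13 + $182.61 + $29.35 + $22.01 + $100.67 = $393.77
Net pay = $2934.88 − $393.77 = $2541.11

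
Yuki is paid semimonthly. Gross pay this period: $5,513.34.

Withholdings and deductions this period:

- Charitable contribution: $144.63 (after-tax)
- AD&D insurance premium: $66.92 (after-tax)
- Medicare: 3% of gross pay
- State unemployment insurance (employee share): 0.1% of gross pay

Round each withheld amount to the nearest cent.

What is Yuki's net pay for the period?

State unemployment insurance (employee share): $5,513.34 × 0.001 = $5.51
Medicare: $5,513.34 × 0.03 = $165.40
Charitable contribution: $144.63
AD&D insurance premium: $66.92
Total deductions = $5.51 + $165.40 + $144.63 + $66.92 = $382.46
Net pay = $5,513.34 − $382.46 = $5,130.88

$5,130.88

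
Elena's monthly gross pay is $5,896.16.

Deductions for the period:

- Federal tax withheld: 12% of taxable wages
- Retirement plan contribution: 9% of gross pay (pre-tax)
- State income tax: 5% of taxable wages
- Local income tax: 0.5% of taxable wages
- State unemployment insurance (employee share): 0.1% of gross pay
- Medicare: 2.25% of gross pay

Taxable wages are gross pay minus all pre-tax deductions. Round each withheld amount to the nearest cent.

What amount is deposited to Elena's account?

Retirement plan contribution: $5,896.16 × 0.09 = $530.65
Taxable wages = $5,896.16 − $530.65 = $5,365.51
Federal tax withheld: $5,365.51 × 0.12 = $643.86
State income tax: $5,365.51 × 0.05 = $268.28
Local income tax: $5,365.51 × 0.005 = $26.83
Medicare: $5,896.16 × 0.0225 = $132.66
State unemployment insurance (employee share): $5,896.16 × 0.001 = $5.90
Total deductions = $530.65 + $643.86 + $268.28 + $26.83 + $132.66 + $5.90 = $1,608.18
Net pay = $5,896.16 − $1,608.18 = $4,287.98

$4,287.98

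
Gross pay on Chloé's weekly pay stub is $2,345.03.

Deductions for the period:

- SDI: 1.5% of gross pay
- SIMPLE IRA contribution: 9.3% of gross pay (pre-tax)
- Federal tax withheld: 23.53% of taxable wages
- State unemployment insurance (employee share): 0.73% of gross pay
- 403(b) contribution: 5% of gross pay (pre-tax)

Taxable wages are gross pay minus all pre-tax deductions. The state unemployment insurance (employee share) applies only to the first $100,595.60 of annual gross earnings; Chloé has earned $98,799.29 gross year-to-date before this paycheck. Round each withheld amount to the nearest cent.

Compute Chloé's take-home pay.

$1,488.52

SIMPLE IRA contribution: $2,345.03 × 0.093 = $218.09
403(b) contribution: $2,345.03 × 0.05 = $117.25
Pre-tax total = $218.09 + $117.25 = $335.34
Taxable wages = $2,345.03 − $335.34 = $2,009.69
Federal tax withheld: $2,009.69 × 0.2353 = $472.88
SDI: $2,345.03 × 0.015 = $35.18
State unemployment insurance (employee share): only $100,595.60 − $98,799.29 = $1,796.31 of this check is subject → $1,796.31 × 0.0073 = $13.11
Total deductions = $218.09 + $117.25 + $472.88 + $35.18 + $13.11 = $856.51
Net pay = $2,345.03 − $856.51 = $1,488.52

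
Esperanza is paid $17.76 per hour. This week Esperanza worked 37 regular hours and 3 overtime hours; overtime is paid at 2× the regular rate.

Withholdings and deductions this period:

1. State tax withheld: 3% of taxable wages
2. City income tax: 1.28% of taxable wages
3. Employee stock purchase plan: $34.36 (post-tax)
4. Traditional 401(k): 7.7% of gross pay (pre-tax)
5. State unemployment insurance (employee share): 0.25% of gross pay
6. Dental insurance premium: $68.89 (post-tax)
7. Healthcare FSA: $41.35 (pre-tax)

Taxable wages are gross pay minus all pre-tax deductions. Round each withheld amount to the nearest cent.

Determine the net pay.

Regular pay: 37 × $17.76 = $657.12
Overtime pay: 3 × $17.76 × 2 = $106.56
Gross pay = $657.12 + $106.56 = $763.68
Traditional 401(k): $763.68 × 0.077 = $58.80
Healthcare FSA: $41.35
Pre-tax total = $58.80 + $41.35 = $100.15
Taxable wages = $763.68 − $100.15 = $663.53
City income tax: $663.53 × 0.0128 = $8.49
State tax withheld: $663.53 × 0.03 = $19.91
State unemployment insurance (employee share): $763.68 × 0.0025 = $1.91
Employee stock purchase plan: $34.36
Dental insurance premium: $68.89
Total deductions = $58.80 + $41.35 + $8.49 + $19.91 + $1.91 + $34.36 + $68.89 = $233.71
Net pay = $763.68 − $233.71 = $529.97

$529.97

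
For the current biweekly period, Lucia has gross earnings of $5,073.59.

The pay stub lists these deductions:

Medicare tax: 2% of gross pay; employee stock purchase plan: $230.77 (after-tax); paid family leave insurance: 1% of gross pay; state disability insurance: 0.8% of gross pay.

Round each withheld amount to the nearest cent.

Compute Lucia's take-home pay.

Paid family leave insurance: $5,073.59 × 0.01 = $50.74
Medicare tax: $5,073.59 × 0.02 = $101.47
State disability insurance: $5,073.59 × 0.008 = $40.59
Employee stock purchase plan: $230.77
Total deductions = $50.74 + $101.47 + $40.59 + $230.77 = $423.57
Net pay = $5,073.59 − $423.57 = $4,650.02

$4,650.02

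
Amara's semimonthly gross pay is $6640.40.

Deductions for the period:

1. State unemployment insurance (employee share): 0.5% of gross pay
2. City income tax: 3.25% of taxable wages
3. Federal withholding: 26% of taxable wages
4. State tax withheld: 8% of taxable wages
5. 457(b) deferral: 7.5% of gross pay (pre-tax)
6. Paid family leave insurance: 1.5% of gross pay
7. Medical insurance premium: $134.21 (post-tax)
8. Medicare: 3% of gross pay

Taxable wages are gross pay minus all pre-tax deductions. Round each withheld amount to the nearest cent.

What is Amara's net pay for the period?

$3388.10

457(b) deferral: $6640.40 × 0.075 = $498.03
Taxable wages = $6640.40 − $498.03 = $6142.37
State tax withheld: $6142.37 × 0.08 = $491.39
City income tax: $6142.37 × 0.0325 = $199.63
Federal withholding: $6142.37 × 0.26 = $1597.02
State unemployment insurance (employee share): $6640.40 × 0.005 = $33.20
Paid family leave insurance: $6640.40 × 0.015 = $99.61
Medicare: $6640.40 × 0.03 = $199.21
Medical insurance premium: $134.21
Total deductions = $498.03 + $491.39 + $199.63 + $1597.02 + $33.20 + $99.61 + $199.21 + $134.21 = $3252.30
Net pay = $6640.40 − $3252.30 = $3388.10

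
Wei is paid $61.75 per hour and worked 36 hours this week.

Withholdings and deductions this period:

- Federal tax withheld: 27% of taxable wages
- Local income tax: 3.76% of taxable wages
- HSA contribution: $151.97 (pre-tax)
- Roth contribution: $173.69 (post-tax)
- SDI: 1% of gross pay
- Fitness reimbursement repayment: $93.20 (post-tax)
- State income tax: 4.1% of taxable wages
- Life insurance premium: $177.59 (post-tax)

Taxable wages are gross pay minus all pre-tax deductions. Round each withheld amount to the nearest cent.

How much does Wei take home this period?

Gross pay: 36 × $61.75 = $2,223.00
HSA contribution: $151.97
Taxable wages = $2,223.00 − $151.97 = $2,071.03
Local income tax: $2,071.03 × 0.0376 = $77.87
Federal tax withheld: $2,071.03 × 0.27 = $559.18
State income tax: $2,071.03 × 0.041 = $84.91
SDI: $2,223.00 × 0.01 = $22.23
Fitness reimbursement repayment: $93.20
Roth contribution: $173.69
Life insurance premium: $177.59
Total deductions = $151.97 + $77.87 + $559.18 + $84.91 + $22.23 + $93.20 + $173.69 + $177.59 = $1,340.64
Net pay = $2,223.00 − $1,340.64 = $882.36

$882.36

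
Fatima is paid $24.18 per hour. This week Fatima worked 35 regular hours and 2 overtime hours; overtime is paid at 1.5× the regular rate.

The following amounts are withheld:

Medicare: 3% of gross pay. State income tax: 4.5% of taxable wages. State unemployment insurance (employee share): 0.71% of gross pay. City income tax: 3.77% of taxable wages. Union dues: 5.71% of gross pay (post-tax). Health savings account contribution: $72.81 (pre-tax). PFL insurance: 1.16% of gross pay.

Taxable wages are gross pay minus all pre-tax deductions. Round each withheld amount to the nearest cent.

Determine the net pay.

$678.84

Regular pay: 35 × $24.18 = $846.30
Overtime pay: 2 × $24.18 × 1.5 = $72.54
Gross pay = $846.30 + $72.54 = $918.84
Health savings account contribution: $72.81
Taxable wages = $918.84 − $72.81 = $846.03
State income tax: $846.03 × 0.045 = $38.07
City income tax: $846.03 × 0.0377 = $31.90
PFL insurance: $918.84 × 0.0116 = $10.66
Medicare: $918.84 × 0.03 = $27.57
State unemployment insurance (employee share): $918.84 × 0.0071 = $6.52
Union dues: $918.84 × 0.0571 = $52.47
Total deductions = $72.81 + $38.07 + $31.90 + $10.66 + $27.57 + $6.52 + $52.47 = $240.00
Net pay = $918.84 − $240.00 = $678.84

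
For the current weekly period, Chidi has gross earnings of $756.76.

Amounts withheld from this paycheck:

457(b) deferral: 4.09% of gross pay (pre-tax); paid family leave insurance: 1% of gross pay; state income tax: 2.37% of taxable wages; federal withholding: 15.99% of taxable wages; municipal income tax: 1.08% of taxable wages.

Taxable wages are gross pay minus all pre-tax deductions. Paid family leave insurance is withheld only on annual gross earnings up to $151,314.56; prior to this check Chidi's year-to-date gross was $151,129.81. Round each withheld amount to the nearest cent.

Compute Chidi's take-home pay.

457(b) deferral: $756.76 × 0.0409 = $30.95
Taxable wages = $756.76 − $30.95 = $725.81
State income tax: $725.81 × 0.0237 = $17.20
Federal withholding: $725.81 × 0.1599 = $116.06
Municipal income tax: $725.81 × 0.0108 = $7.84
Paid family leave insurance: only $151,314.56 − $151,129.81 = $184.75 of this check is subject → $184.75 × 0.01 = $1.85
Total deductions = $30.95 + $17.20 + $116.06 + $7.84 + $1.85 = $173.90
Net pay = $756.76 − $173.90 = $582.86

$582.86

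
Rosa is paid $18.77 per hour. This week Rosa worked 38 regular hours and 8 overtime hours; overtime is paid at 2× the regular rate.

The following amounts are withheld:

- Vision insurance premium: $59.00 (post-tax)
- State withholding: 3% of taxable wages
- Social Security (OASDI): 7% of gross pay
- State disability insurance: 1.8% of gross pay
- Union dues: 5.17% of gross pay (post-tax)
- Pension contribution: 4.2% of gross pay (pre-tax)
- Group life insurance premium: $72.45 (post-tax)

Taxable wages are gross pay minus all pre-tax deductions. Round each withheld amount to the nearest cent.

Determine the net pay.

$668.84

Regular pay: 38 × $18.77 = $713.26
Overtime pay: 8 × $18.77 × 2 = $300.32
Gross pay = $713.26 + $300.32 = $1,013.58
Pension contribution: $1,013.58 × 0.042 = $42.57
Taxable wages = $1,013.58 − $42.57 = $971.01
State withholding: $971.01 × 0.03 = $29.13
Social Security (OASDI): $1,013.58 × 0.07 = $70.95
State disability insurance: $1,013.58 × 0.018 = $18.24
Group life insurance premium: $72.45
Union dues: $1,013.58 × 0.0517 = $52.40
Vision insurance premium: $59.00
Total deductions = $42.57 + $29.13 + $70.95 + $18.24 + $72.45 + $52.40 + $59.00 = $344.74
Net pay = $1,013.58 − $344.74 = $668.84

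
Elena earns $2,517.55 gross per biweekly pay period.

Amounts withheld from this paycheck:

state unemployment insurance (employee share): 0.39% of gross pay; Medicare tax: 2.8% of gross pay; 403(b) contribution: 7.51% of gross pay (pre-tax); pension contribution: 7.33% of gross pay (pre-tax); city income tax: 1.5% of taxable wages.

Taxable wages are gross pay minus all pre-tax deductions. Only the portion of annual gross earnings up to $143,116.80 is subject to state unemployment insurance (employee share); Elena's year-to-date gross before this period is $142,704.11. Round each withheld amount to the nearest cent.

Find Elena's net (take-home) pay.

$2,039.68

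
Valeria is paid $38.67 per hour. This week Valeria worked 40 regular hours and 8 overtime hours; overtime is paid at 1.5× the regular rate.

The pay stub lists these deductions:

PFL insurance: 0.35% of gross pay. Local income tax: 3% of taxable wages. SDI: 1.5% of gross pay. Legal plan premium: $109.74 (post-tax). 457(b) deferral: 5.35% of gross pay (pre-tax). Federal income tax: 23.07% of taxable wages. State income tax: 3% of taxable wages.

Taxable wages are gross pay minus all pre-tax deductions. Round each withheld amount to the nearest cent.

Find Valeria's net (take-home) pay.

$1,203.04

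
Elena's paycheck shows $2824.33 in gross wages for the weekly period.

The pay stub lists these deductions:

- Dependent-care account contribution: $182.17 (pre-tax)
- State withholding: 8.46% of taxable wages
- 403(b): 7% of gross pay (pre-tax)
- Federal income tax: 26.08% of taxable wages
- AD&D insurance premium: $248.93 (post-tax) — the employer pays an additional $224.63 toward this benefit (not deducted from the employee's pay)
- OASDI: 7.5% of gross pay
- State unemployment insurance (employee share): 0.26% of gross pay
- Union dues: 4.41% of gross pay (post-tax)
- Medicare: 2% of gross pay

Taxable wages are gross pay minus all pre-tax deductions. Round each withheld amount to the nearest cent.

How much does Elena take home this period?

$951.01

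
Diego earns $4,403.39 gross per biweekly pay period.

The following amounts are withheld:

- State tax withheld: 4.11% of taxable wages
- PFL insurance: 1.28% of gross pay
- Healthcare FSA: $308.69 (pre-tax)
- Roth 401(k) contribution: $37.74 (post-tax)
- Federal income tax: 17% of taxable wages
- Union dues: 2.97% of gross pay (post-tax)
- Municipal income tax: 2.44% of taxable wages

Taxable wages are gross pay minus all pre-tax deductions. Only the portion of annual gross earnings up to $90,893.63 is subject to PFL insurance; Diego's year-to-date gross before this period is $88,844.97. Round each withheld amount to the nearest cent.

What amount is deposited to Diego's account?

Healthcare FSA: $308.69
Taxable wages = $4,403.39 − $308.69 = $4,094.70
Municipal income tax: $4,094.70 × 0.0244 = $99.91
Federal income tax: $4,094.70 × 0.17 = $696.10
State tax withheld: $4,094.70 × 0.0411 = $168.29
PFL insurance: only $90,893.63 − $88,844.97 = $2,048.66 of this check is subject → $2,048.66 × 0.0128 = $26.22
Union dues: $4,403.39 × 0.0297 = $130.78
Roth 401(k) contribution: $37.74
Total deductions = $308.69 + $99.91 + $696.10 + $168.29 + $26.22 + $130.78 + $37.74 = $1,467.73
Net pay = $4,403.39 − $1,467.73 = $2,935.66

$2,935.66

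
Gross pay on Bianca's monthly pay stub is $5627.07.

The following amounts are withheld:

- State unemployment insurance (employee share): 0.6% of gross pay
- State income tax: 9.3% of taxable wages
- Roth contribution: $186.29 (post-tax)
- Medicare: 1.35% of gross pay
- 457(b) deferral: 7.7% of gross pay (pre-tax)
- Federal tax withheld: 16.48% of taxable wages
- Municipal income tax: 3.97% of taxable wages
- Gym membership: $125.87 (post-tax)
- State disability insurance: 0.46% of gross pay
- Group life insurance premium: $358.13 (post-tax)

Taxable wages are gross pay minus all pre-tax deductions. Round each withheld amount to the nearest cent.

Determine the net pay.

457(b) deferral: $5627.07 × 0.077 = $433.28
Taxable wages = $5627.07 − $433.28 = $5193.79
State income tax: $5193.79 × 0.093 = $483.02
Federal tax withheld: $5193.79 × 0.1648 = $855.94
Municipal income tax: $5193.79 × 0.0397 = $206.19
Medicare: $5627.07 × 0.0135 = $75.97
State unemployment insurance (employee share): $5627.07 × 0.006 = $33.76
State disability insurance: $5627.07 × 0.0046 = $25.88
Roth contribution: $186.29
Gym membership: $125.87
Group life insurance premium: $358.13
Total deductions = $433.28 + $483.02 + $855.94 + $206.19 + $75.97 + $33.76 + $25.88 + $186.29 + $125.87 + $358.13 = $2784.33
Net pay = $5627.07 − $2784.33 = $2842.74

$2842.74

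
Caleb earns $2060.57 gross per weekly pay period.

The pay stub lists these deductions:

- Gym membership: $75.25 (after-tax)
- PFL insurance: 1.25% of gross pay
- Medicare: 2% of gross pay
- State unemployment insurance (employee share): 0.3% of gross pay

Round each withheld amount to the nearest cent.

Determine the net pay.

$1912.17

State unemployment insurance (employee share): $2060.57 × 0.003 = $6.18
PFL insurance: $2060.57 × 0.0125 = $25.76
Medicare: $2060.57 × 0.02 = $41.21
Gym membership: $75.25
Total deductions = $6.18 + $25.76 + $41.21 + $75.25 = $148.40
Net pay = $2060.57 − $148.40 = $1912.17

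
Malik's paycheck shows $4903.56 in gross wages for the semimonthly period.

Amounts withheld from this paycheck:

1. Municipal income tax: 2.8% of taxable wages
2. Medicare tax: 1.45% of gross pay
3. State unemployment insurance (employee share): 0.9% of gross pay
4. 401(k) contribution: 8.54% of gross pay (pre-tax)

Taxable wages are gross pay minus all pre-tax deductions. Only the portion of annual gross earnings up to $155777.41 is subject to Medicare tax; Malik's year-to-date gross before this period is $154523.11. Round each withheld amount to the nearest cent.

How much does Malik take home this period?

401(k) contribution: $4903.56 × 0.0854 = $418.76
Taxable wages = $4903.56 − $418.76 = $4484.80
Municipal income tax: $4484.80 × 0.028 = $125.57
Medicare tax: only $155777.41 − $154523.11 = $1254.30 of this check is subject → $1254.30 × 0.0145 = $18.19
State unemployment insurance (employee share): $4903.56 × 0.009 = $44.13
Total deductions = $418.76 + $125.57 + $18.19 + $44.13 = $606.65
Net pay = $4903.56 − $606.65 = $4296.91

$4296.91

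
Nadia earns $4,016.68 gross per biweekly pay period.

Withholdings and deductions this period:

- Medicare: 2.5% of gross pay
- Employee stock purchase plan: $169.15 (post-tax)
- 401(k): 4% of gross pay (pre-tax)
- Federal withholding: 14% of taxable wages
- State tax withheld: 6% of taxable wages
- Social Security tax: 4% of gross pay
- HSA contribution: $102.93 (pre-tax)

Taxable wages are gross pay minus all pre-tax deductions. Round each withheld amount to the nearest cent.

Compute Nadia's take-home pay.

401(k): $4,016.68 × 0.04 = $160.67
HSA contribution: $102.93
Pre-tax total = $160.67 + $102.93 = $263.60
Taxable wages = $4,016.68 − $263.60 = $3,753.08
Federal withholding: $3,753.08 × 0.14 = $525.43
State tax withheld: $3,753.08 × 0.06 = $225.18
Social Security tax: $4,016.68 × 0.04 = $160.67
Medicare: $4,016.68 × 0.025 = $100.42
Employee stock purchase plan: $169.15
Total deductions = $160.67 + $102.93 + $525.43 + $225.18 + $160.67 + $100.42 + $169.15 = $1,444.45
Net pay = $4,016.68 − $1,444.45 = $2,572.23

$2,572.23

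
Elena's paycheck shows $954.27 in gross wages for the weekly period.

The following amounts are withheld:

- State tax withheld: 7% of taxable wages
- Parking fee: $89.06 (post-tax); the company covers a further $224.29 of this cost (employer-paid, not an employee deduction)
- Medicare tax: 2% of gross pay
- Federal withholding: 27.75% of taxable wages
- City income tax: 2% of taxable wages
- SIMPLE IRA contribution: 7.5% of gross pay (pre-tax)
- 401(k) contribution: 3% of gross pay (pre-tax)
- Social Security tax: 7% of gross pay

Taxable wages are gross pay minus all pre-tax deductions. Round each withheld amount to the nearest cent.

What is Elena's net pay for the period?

$365.26

SIMPLE IRA contribution: $954.27 × 0.075 = $71.57
401(k) contribution: $954.27 × 0.03 = $28.63
Pre-tax total = $71.57 + $28.63 = $100.20
Taxable wages = $954.27 − $100.20 = $854.07
City income tax: $854.07 × 0.02 = $17.08
Federal withholding: $854.07 × 0.2775 = $237.00
State tax withheld: $854.07 × 0.07 = $59.78
Social Security tax: $954.27 × 0.07 = $66.80
Medicare tax: $954.27 × 0.02 = $19.09
Parking fee: $89.06
(Employer's $224.29 toward parking fee is not withheld from the employee.)
Total deductions = $71.57 + $28.63 + $17.08 + $237.00 + $59.78 + $66.80 + $19.09 + $89.06 = $589.01
Net pay = $954.27 − $589.01 = $365.26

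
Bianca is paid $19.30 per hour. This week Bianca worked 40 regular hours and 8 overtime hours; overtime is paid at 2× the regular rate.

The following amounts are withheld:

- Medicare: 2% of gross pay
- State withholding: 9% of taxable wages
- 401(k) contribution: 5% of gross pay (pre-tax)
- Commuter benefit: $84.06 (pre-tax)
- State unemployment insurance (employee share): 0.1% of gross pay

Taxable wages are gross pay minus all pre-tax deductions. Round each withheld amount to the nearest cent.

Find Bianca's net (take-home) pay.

$835.16

Regular pay: 40 × $19.30 = $772.00
Overtime pay: 8 × $19.30 × 2 = $308.80
Gross pay = $772.00 + $308.80 = $1,080.80
Commuter benefit: $84.06
401(k) contribution: $1,080.80 × 0.05 = $54.04
Pre-tax total = $84.06 + $54.04 = $138.10
Taxable wages = $1,080.80 − $138.10 = $942.70
State withholding: $942.70 × 0.09 = $84.84
State unemployment insurance (employee share): $1,080.80 × 0.001 = $1.08
Medicare: $1,080.80 × 0.02 = $21.62
Total deductions = $84.06 + $54.04 + $84.84 + $1.08 + $21.62 = $245.64
Net pay = $1,080.80 − $245.64 = $835.16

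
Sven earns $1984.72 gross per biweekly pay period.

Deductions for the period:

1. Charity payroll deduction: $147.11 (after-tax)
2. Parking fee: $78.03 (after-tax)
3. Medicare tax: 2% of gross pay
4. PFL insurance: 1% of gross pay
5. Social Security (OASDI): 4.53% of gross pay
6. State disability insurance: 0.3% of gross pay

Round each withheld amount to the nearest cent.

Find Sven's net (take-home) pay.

$1604.18

Medicare tax: $1984.72 × 0.02 = $39.69
State disability insurance: $1984.72 × 0.003 = $5.95
PFL insurance: $1984.72 × 0.01 = $19.85
Social Security (OASDI): $1984.72 × 0.0453 = $89.91
Charity payroll deduction: $147.11
Parking fee: $78.03
Total deductions = $39.69 + $5.95 + $19.85 + $89.91 + $147.11 + $78.03 = $380.54
Net pay = $1984.72 − $380.54 = $1604.18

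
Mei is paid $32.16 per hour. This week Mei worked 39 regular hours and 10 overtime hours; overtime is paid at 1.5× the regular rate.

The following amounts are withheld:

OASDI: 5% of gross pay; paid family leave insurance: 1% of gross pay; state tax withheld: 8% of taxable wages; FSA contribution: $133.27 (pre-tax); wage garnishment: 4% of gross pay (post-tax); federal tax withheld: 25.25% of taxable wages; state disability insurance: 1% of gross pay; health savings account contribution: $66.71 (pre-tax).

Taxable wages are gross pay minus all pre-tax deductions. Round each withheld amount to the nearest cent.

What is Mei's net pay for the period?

Regular pay: 39 × $32.16 = $1,254.24
Overtime pay: 10 × $32.16 × 1.5 = $482.40
Gross pay = $1,254.24 + $482.40 = $1,736.64
Health savings account contribution: $66.71
FSA contribution: $133.27
Pre-tax total = $66.71 + $133.27 = $199.98
Taxable wages = $1,736.64 − $199.98 = $1,536.66
State tax withheld: $1,536.66 × 0.08 = $122.93
Federal tax withheld: $1,536.66 × 0.2525 = $388.01
Paid family leave insurance: $1,736.64 × 0.01 = $17.37
OASDI: $1,736.64 × 0.05 = $86.83
State disability insurance: $1,736.64 × 0.01 = $17.37
Wage garnishment: $1,736.64 × 0.04 = $69.47
Total deductions = $66.71 + $133.27 + $122.93 + $388.01 + $17.37 + $86.83 + $17.37 + $69.47 = $901.96
Net pay = $1,736.64 − $901.96 = $834.68

$834.68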